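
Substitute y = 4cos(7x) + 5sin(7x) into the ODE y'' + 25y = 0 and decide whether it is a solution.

Verification:
y'' = -196cos(7x) - 245sin(7x)
y'' + 25y ≠ 0 (frequency mismatch: got 49 instead of 25)

No, it is not a solution.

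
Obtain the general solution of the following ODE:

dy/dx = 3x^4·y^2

Separating variables and integrating:
-1/y = 3x^5/5 + C

General solution: y^-1 = (-3/5)x^5 + C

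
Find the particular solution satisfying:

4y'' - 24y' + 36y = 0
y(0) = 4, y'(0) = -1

General solution: y = (C₁ + C₂x)e^(3x)
Repeated root r = 3
Applying ICs: C₁ = 4, C₂ = -13
Particular solution: y = (4 - 13x)e^(3x)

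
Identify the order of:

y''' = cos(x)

The order is 3 (highest derivative is of order 3).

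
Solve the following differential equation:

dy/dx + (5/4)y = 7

Using integrating factor method:

General solution: y = 28/5 + Ce^(-5x/4)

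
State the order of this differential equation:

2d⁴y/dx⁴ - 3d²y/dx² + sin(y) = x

The order is 4 (highest derivative is of order 4).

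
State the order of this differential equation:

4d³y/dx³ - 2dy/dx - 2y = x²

The order is 3 (highest derivative is of order 3).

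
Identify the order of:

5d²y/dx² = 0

The order is 2 (highest derivative is of order 2).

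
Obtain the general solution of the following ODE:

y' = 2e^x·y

Separating variables and integrating:
ln|y| = 2e^x + C

General solution: y = Ce^(2e^x)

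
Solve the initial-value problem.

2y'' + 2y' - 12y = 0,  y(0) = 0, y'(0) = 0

General solution: y = C₁e^(2x) + C₂e^(-3x)
Applying ICs: C₁ = 0, C₂ = 0
Particular solution: y = 0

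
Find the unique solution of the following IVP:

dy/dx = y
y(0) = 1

General solution: y = Ce^x
Applying IC y(0) = 1:
Particular solution: y = e^x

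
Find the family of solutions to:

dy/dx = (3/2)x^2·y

Separating variables and integrating:
ln|y| = x^3/2 + C

General solution: y = Ce^(x^3/2)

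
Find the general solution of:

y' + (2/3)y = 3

Using integrating factor method:

General solution: y = 9/2 + Ce^(-2x/3)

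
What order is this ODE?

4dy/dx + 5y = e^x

The order is 1 (highest derivative is of order 1).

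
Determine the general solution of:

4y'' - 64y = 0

Characteristic equation: 4r² - 64 = 0
Divide by 4: r² - 16 = 0
Roots: r = 4, -4 (distinct real)
General solution: y = C₁e^(4x) + C₂e^(-4x)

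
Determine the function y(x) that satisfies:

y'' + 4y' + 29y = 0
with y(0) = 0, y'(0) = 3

General solution: y = e^(-2x)(C₁cos(5x) + C₂sin(5x))
Complex roots r = -2 ± 5i
Applying ICs: C₁ = 0, C₂ = 3/5
Particular solution: y = e^(-2x)((3/5)sin(5x))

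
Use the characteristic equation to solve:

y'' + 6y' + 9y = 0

Characteristic equation: r² + 6r + 9 = 0
Factored: (r + 3)² = 0
Repeated root: r = -3
General solution: y = (C₁ + C₂x)e^(-3x)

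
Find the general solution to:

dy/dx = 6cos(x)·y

Separating variables and integrating:
ln|y| = 6sin(x) + C

General solution: y = Ce^(6sin(x))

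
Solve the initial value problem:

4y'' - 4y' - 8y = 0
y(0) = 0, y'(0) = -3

General solution: y = C₁e^(2x) + C₂e^(-x)
Applying ICs: C₁ = -1, C₂ = 1
Particular solution: y = -e^(2x) + e^(-x)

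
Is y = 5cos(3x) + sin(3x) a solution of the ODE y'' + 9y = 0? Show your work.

Verification:
y'' = -45cos(3x) - 9sin(3x)
y'' + 9y = 0 ✓

Yes, it is a solution.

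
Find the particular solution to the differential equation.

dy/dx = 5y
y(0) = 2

General solution: y = Ce^(5x)
Applying IC y(0) = 2:
Particular solution: y = 2e^(5x)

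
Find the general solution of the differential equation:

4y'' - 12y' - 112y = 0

Characteristic equation: 4r² - 12r - 112 = 0
Divide by 4: r² - 3r - 28 = 0
Roots: r = 7, -4 (distinct real)
General solution: y = C₁e^(7x) + C₂e^(-4x)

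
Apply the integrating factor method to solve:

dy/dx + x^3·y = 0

Using integrating factor method:

General solution: y = Ce^(-x^4/4)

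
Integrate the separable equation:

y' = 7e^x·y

Separating variables and integrating:
ln|y| = 7e^x + C

General solution: y = Ce^(7e^x)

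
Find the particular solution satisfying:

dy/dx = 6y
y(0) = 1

General solution: y = Ce^(6x)
Applying IC y(0) = 1:
Particular solution: y = e^(6x)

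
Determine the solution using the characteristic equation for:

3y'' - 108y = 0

Characteristic equation: 3r² - 108 = 0
Divide by 3: r² - 36 = 0
Roots: r = 6, -6 (distinct real)
General solution: y = C₁e^(6x) + C₂e^(-6x)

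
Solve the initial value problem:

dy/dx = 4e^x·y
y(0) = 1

General solution: y = Ce^(4e^x)
Applying IC y(0) = 1:
Particular solution: y = e^(4(e^x - 1))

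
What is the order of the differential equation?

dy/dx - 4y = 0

The order is 1 (highest derivative is of order 1).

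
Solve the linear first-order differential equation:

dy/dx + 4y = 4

Using integrating factor method:

General solution: y = 1 + Ce^(-4x)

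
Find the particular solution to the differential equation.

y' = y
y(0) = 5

General solution: y = Ce^x
Applying IC y(0) = 5:
Particular solution: y = 5e^x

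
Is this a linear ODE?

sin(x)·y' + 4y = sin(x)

Yes. Linear (y and its derivatives appear to the first power only, no products of y terms)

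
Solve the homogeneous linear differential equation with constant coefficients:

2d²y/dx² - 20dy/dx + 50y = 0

Characteristic equation: 2r² - 20r + 50 = 0
Divide by 2: r² - 10r + 25 = 0
Factored: (r - 5)² = 0
Repeated root: r = 5
General solution: y = (C₁ + C₂x)e^(5x)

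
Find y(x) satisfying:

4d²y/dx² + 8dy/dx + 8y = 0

Characteristic equation: 4r² + 8r + 8 = 0
Divide by 4: r² + 2r + 2 = 0
Roots: r = -1 ± i (complex conjugates)
General solution: y = e^(-x)(C₁cos(x) + C₂sin(x))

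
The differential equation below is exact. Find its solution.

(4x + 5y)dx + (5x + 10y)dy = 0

Verify exactness: ∂M/∂y = ∂N/∂x ✓
Find F(x,y) such that ∂F/∂x = M, ∂F/∂y = N
Solution: 2x² + 5xy + 5y² = C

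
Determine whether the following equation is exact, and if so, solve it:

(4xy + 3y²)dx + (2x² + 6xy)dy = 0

Verify exactness: ∂M/∂y = ∂N/∂x ✓
Find F(x,y) such that ∂F/∂x = M, ∂F/∂y = N
Solution: 2x²y + 3xy² = C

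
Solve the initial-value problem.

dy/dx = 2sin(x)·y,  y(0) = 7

General solution: y = Ce^(-2cos(x))
Applying IC y(0) = 7:
Particular solution: y = 7e^(2(1-cos(x)))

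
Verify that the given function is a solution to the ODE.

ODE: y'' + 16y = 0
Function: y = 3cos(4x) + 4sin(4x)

Verification:
y'' = -48cos(4x) - 64sin(4x)
y'' + 16y = 0 ✓

Yes, it is a solution.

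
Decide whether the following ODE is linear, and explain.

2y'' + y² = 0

Nonlinear (y² term)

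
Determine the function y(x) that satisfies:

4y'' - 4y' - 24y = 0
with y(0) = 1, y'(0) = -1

General solution: y = C₁e^(3x) + C₂e^(-2x)
Applying ICs: C₁ = 1/5, C₂ = 4/5
Particular solution: y = (1/5)e^(3x) + (4/5)e^(-2x)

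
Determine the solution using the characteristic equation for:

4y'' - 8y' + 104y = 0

Characteristic equation: 4r² - 8r + 104 = 0
Divide by 4: r² - 2r + 26 = 0
Roots: r = 1 ± 5i (complex conjugates)
General solution: y = e^x(C₁cos(5x) + C₂sin(5x))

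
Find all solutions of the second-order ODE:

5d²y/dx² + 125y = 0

Characteristic equation: 5r² + 125 = 0
Divide by 5: r² + 25 = 0
Roots: r = ±5i (complex conjugates)
General solution: y = C₁cos(5x) + C₂sin(5x)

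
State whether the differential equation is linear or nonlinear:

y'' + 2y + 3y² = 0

Nonlinear (y² term)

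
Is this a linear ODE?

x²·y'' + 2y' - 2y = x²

Yes. Linear (y and its derivatives appear to the first power only, no products of y terms)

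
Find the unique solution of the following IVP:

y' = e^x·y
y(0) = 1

General solution: y = Ce^(e^x)
Applying IC y(0) = 1:
Particular solution: y = e^(e^x - 1)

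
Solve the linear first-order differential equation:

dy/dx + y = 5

Using integrating factor method:

General solution: y = 5 + Ce^(-x)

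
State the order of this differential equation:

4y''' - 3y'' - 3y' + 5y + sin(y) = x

The order is 3 (highest derivative is of order 3).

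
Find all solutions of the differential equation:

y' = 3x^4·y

Separating variables and integrating:
ln|y| = 3x^5/5 + C

General solution: y = Ce^(3x^5/5)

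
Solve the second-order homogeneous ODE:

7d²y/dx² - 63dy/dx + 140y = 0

Characteristic equation: 7r² - 63r + 140 = 0
Divide by 7: r² - 9r + 20 = 0
Roots: r = 4, 5 (distinct real)
General solution: y = C₁e^(4x) + C₂e^(5x)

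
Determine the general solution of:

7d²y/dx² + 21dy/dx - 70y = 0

Characteristic equation: 7r² + 21r - 70 = 0
Divide by 7: r² + 3r - 10 = 0
Roots: r = 2, -5 (distinct real)
General solution: y = C₁e^(2x) + C₂e^(-5x)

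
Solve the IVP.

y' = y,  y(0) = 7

General solution: y = Ce^x
Applying IC y(0) = 7:
Particular solution: y = 7e^x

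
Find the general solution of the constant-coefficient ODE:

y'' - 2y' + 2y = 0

Characteristic equation: r² - 2r + 2 = 0
Roots: r = 1 ± i (complex conjugates)
General solution: y = e^x(C₁cos(x) + C₂sin(x))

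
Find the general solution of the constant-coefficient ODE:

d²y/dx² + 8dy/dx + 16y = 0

Characteristic equation: r² + 8r + 16 = 0
Factored: (r + 4)² = 0
Repeated root: r = -4
General solution: y = (C₁ + C₂x)e^(-4x)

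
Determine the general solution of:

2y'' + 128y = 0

Characteristic equation: 2r² + 128 = 0
Divide by 2: r² + 64 = 0
Roots: r = ±8i (complex conjugates)
General solution: y = C₁cos(8x) + C₂sin(8x)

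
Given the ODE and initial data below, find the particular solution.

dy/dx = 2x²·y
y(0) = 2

General solution: y = Ce^(2x³/3)
Applying IC y(0) = 2:
Particular solution: y = 2e^(2x³/3)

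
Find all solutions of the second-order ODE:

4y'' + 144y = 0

Characteristic equation: 4r² + 144 = 0
Divide by 4: r² + 36 = 0
Roots: r = ±6i (complex conjugates)
General solution: y = C₁cos(6x) + C₂sin(6x)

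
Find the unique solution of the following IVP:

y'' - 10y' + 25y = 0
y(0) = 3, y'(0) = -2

General solution: y = (C₁ + C₂x)e^(5x)
Repeated root r = 5
Applying ICs: C₁ = 3, C₂ = -17
Particular solution: y = (3 - 17x)e^(5x)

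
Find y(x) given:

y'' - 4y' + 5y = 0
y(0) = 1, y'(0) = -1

General solution: y = e^(2x)(C₁cos(x) + C₂sin(x))
Complex roots r = 2 ± i
Applying ICs: C₁ = 1, C₂ = -3
Particular solution: y = e^(2x)(cos(x) - 3sin(x))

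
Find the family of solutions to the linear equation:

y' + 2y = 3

Using integrating factor method:

General solution: y = 3/2 + Ce^(-2x)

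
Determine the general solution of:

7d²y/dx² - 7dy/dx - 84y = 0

Characteristic equation: 7r² - 7r - 84 = 0
Divide by 7: r² - r - 12 = 0
Roots: r = 4, -3 (distinct real)
General solution: y = C₁e^(4x) + C₂e^(-3x)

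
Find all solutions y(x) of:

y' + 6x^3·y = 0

Using integrating factor method:

General solution: y = Ce^(-3x^4/2)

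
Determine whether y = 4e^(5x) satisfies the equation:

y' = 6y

Verification:
y = 4e^(5x)
y' = 20e^(5x)
But 6y = 24e^(5x)
y' ≠ 6y — the derivative does not match

No, it is not a solution.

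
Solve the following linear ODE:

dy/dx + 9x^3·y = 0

Using integrating factor method:

General solution: y = Ce^(-9x^4/4)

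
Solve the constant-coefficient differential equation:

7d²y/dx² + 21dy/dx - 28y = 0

Characteristic equation: 7r² + 21r - 28 = 0
Divide by 7: r² + 3r - 4 = 0
Roots: r = 1, -4 (distinct real)
General solution: y = C₁e^x + C₂e^(-4x)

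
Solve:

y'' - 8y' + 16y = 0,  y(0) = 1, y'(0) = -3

General solution: y = (C₁ + C₂x)e^(4x)
Repeated root r = 4
Applying ICs: C₁ = 1, C₂ = -7
Particular solution: y = (1 - 7x)e^(4x)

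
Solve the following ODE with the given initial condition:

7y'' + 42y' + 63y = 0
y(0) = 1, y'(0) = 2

General solution: y = (C₁ + C₂x)e^(-3x)
Repeated root r = -3
Applying ICs: C₁ = 1, C₂ = 5
Particular solution: y = (1 + 5x)e^(-3x)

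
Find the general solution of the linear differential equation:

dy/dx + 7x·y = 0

Using integrating factor method:

General solution: y = Ce^(-7x^2/2)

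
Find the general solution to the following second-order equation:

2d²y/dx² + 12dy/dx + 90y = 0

Characteristic equation: 2r² + 12r + 90 = 0
Divide by 2: r² + 6r + 45 = 0
Roots: r = -3 ± 6i (complex conjugates)
General solution: y = e^(-3x)(C₁cos(6x) + C₂sin(6x))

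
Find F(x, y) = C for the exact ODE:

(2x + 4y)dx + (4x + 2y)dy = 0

Verify exactness: ∂M/∂y = ∂N/∂x ✓
Find F(x,y) such that ∂F/∂x = M, ∂F/∂y = N
Solution: x² + 4xy + y² = C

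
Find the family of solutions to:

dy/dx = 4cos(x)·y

Separating variables and integrating:
ln|y| = 4sin(x) + C

General solution: y = Ce^(4sin(x))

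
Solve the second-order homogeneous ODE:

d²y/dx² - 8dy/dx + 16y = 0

Characteristic equation: r² - 8r + 16 = 0
Factored: (r - 4)² = 0
Repeated root: r = 4
General solution: y = (C₁ + C₂x)e^(4x)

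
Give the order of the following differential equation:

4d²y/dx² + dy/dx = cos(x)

The order is 2 (highest derivative is of order 2).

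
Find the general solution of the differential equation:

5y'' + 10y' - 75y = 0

Characteristic equation: 5r² + 10r - 75 = 0
Divide by 5: r² + 2r - 15 = 0
Roots: r = 3, -5 (distinct real)
General solution: y = C₁e^(3x) + C₂e^(-5x)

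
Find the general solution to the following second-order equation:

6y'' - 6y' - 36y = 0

Characteristic equation: 6r² - 6r - 36 = 0
Divide by 6: r² - r - 6 = 0
Roots: r = 3, -2 (distinct real)
General solution: y = C₁e^(3x) + C₂e^(-2x)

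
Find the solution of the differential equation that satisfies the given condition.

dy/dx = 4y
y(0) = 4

General solution: y = Ce^(4x)
Applying IC y(0) = 4:
Particular solution: y = 4e^(4x)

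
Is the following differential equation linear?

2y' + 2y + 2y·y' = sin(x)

No. Nonlinear (product y·y')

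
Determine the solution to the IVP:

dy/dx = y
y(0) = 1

General solution: y = Ce^x
Applying IC y(0) = 1:
Particular solution: y = e^x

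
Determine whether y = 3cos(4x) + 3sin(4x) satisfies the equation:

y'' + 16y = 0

Verification:
y'' = -48cos(4x) - 48sin(4x)
y'' + 16y = 0 ✓

Yes, it is a solution.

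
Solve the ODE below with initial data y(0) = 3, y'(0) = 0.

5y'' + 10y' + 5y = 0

General solution: y = (C₁ + C₂x)e^(-x)
Repeated root r = -1
Applying ICs: C₁ = 3, C₂ = 3
Particular solution: y = (3 + 3x)e^(-x)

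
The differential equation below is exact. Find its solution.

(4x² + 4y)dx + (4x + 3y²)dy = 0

Verify exactness: ∂M/∂y = ∂N/∂x ✓
Find F(x,y) such that ∂F/∂x = M, ∂F/∂y = N
Solution: 4x³/3 + 4xy + y³ = C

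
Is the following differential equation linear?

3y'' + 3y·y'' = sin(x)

No. Nonlinear (y·y'' term)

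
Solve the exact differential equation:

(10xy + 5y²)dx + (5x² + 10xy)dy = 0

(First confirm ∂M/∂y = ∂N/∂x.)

Verify exactness: ∂M/∂y = ∂N/∂x ✓
Find F(x,y) such that ∂F/∂x = M, ∂F/∂y = N
Solution: 5x²y + 5xy² = C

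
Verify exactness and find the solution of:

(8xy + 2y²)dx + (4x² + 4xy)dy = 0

Verify exactness: ∂M/∂y = ∂N/∂x ✓
Find F(x,y) such that ∂F/∂x = M, ∂F/∂y = N
Solution: 4x²y + 2xy² = C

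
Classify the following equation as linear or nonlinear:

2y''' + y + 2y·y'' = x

Nonlinear (y·y'' term)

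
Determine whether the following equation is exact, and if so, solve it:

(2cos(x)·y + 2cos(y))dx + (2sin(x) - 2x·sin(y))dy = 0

Verify exactness: ∂M/∂y = ∂N/∂x ✓
Find F(x,y) such that ∂F/∂x = M, ∂F/∂y = N
Solution: 2sin(x)·y + 2x·cos(y) = C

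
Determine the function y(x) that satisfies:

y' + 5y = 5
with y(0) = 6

General solution: y = 1 + Ce^(-5x)
Applying y(0) = 6: C = 6 - 1 = 5
Particular solution: y = 1 + 5e^(-5x)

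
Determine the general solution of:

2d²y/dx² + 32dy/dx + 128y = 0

Characteristic equation: 2r² + 32r + 128 = 0
Divide by 2: r² + 16r + 64 = 0
Factored: (r + 8)² = 0
Repeated root: r = -8
General solution: y = (C₁ + C₂x)e^(-8x)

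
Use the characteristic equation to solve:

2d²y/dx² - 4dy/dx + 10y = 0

Characteristic equation: 2r² - 4r + 10 = 0
Divide by 2: r² - 2r + 5 = 0
Roots: r = 1 ± 2i (complex conjugates)
General solution: y = e^x(C₁cos(2x) + C₂sin(2x))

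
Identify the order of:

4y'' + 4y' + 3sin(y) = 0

The order is 2 (highest derivative is of order 2).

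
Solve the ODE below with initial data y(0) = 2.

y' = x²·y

General solution: y = Ce^(x³/3)
Applying IC y(0) = 2:
Particular solution: y = 2e^(x³/3)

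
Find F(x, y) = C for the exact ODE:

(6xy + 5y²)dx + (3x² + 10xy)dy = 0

Verify exactness: ∂M/∂y = ∂N/∂x ✓
Find F(x,y) such that ∂F/∂x = M, ∂F/∂y = N
Solution: 3x²y + 5xy² = C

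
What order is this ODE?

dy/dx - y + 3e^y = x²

The order is 1 (highest derivative is of order 1).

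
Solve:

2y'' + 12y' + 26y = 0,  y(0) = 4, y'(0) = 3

General solution: y = e^(-3x)(C₁cos(2x) + C₂sin(2x))
Complex roots r = -3 ± 2i
Applying ICs: C₁ = 4, C₂ = 15/2
Particular solution: y = e^(-3x)(4cos(2x) + (15/2)sin(2x))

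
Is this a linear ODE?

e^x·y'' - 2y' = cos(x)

Yes. Linear (y and its derivatives appear to the first power only, no products of y terms)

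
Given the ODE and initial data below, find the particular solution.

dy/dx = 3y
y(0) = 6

General solution: y = Ce^(3x)
Applying IC y(0) = 6:
Particular solution: y = 6e^(3x)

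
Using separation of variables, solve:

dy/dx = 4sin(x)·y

Separating variables and integrating:
ln|y| = -4cos(x) + C

General solution: y = Ce^(-4cos(x))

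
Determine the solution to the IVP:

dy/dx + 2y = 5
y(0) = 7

General solution: y = 5/2 + Ce^(-2x)
Applying y(0) = 7: C = 7 - 5/2 = 9/2
Particular solution: y = 5/2 + (9/2)e^(-2x)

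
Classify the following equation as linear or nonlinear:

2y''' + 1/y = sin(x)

Nonlinear (1/y term)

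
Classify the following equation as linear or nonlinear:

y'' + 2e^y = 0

Nonlinear (e^y is nonlinear in y)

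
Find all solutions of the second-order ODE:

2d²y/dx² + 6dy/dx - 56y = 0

Characteristic equation: 2r² + 6r - 56 = 0
Divide by 2: r² + 3r - 28 = 0
Roots: r = 4, -7 (distinct real)
General solution: y = C₁e^(4x) + C₂e^(-7x)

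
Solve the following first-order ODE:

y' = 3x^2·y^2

Separating variables and integrating:
-1/y = x^3 + C

General solution: y^-1 = -x^3 + C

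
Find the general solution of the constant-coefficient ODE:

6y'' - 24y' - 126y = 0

Characteristic equation: 6r² - 24r - 126 = 0
Divide by 6: r² - 4r - 21 = 0
Roots: r = 7, -3 (distinct real)
General solution: y = C₁e^(7x) + C₂e^(-3x)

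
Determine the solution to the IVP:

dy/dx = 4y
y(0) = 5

General solution: y = Ce^(4x)
Applying IC y(0) = 5:
Particular solution: y = 5e^(4x)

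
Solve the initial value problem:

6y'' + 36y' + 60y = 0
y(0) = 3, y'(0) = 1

General solution: y = e^(-3x)(C₁cos(x) + C₂sin(x))
Complex roots r = -3 ± i
Applying ICs: C₁ = 3, C₂ = 10
Particular solution: y = e^(-3x)(3cos(x) + 10sin(x))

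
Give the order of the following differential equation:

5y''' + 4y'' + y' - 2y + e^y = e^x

The order is 3 (highest derivative is of order 3).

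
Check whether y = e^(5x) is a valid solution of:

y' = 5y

Verification:
y = e^(5x)
y' = 5e^(5x)
5y = 5e^(5x)
y' = 5y ✓

Yes, it is a solution.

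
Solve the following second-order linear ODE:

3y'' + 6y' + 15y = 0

Characteristic equation: 3r² + 6r + 15 = 0
Divide by 3: r² + 2r + 5 = 0
Roots: r = -1 ± 2i (complex conjugates)
General solution: y = e^(-x)(C₁cos(2x) + C₂sin(2x))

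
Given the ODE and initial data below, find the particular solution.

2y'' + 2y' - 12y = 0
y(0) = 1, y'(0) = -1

General solution: y = C₁e^(2x) + C₂e^(-3x)
Applying ICs: C₁ = 2/5, C₂ = 3/5
Particular solution: y = (2/5)e^(2x) + (3/5)e^(-3x)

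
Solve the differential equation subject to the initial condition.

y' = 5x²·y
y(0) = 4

General solution: y = Ce^(5x³/3)
Applying IC y(0) = 4:
Particular solution: y = 4e^(5x³/3)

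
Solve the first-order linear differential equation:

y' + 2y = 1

Using integrating factor method:

General solution: y = 1/2 + Ce^(-2x)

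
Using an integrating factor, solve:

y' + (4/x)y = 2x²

Using integrating factor method:

General solution: y = (2/7)x^3 + Cx^(-4)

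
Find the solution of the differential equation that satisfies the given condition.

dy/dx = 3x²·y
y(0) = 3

General solution: y = Ce^(x³)
Applying IC y(0) = 3:
Particular solution: y = 3e^(x³)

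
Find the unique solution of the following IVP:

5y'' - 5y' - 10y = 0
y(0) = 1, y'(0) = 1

General solution: y = C₁e^(2x) + C₂e^(-x)
Applying ICs: C₁ = 2/3, C₂ = 1/3
Particular solution: y = (2/3)e^(2x) + (1/3)e^(-x)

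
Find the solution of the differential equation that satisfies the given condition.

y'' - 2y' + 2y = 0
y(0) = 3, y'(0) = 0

General solution: y = e^x(C₁cos(x) + C₂sin(x))
Complex roots r = 1 ± i
Applying ICs: C₁ = 3, C₂ = -3
Particular solution: y = e^x(3cos(x) - 3sin(x))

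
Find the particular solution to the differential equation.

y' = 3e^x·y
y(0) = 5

General solution: y = Ce^(3e^x)
Applying IC y(0) = 5:
Particular solution: y = 5e^(3(e^x - 1))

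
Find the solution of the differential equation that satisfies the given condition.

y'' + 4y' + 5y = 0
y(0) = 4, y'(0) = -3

General solution: y = e^(-2x)(C₁cos(x) + C₂sin(x))
Complex roots r = -2 ± i
Applying ICs: C₁ = 4, C₂ = 5
Particular solution: y = e^(-2x)(4cos(x) + 5sin(x))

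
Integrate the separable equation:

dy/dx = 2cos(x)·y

Separating variables and integrating:
ln|y| = 2sin(x) + C

General solution: y = Ce^(2sin(x))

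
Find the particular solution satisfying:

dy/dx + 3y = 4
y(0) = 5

General solution: y = 4/3 + Ce^(-3x)
Applying y(0) = 5: C = 5 - 4/3 = 11/3
Particular solution: y = 4/3 + (11/3)e^(-3x)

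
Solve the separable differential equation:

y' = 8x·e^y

Separating variables and integrating:
-e^(-y) = 4x² + C

General solution: y = -ln(C - 4x²)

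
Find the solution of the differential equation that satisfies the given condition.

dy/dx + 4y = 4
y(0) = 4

General solution: y = 1 + Ce^(-4x)
Applying y(0) = 4: C = 4 - 1 = 3
Particular solution: y = 1 + 3e^(-4x)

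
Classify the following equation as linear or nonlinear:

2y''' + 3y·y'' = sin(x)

Nonlinear (y·y'' term)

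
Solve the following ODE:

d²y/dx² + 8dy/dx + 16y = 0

Characteristic equation: r² + 8r + 16 = 0
Factored: (r + 4)² = 0
Repeated root: r = -4
General solution: y = (C₁ + C₂x)e^(-4x)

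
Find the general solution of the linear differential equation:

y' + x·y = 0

Using integrating factor method:

General solution: y = Ce^(-x^2/2)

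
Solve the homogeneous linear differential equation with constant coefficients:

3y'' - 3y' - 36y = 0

Characteristic equation: 3r² - 3r - 36 = 0
Divide by 3: r² - r - 12 = 0
Roots: r = 4, -3 (distinct real)
General solution: y = C₁e^(4x) + C₂e^(-3x)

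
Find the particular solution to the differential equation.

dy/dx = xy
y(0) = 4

General solution: y = Ce^(x²/2)
Applying IC y(0) = 4:
Particular solution: y = 4e^(x²/2)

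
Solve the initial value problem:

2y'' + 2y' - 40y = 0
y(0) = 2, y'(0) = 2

General solution: y = C₁e^(4x) + C₂e^(-5x)
Applying ICs: C₁ = 4/3, C₂ = 2/3
Particular solution: y = (4/3)e^(4x) + (2/3)e^(-5x)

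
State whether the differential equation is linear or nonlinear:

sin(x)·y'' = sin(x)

Linear (y and its derivatives appear to the first power only, no products of y terms)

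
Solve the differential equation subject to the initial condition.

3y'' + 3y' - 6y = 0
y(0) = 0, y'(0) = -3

General solution: y = C₁e^x + C₂e^(-2x)
Applying ICs: C₁ = -1, C₂ = 1
Particular solution: y = -e^x + e^(-2x)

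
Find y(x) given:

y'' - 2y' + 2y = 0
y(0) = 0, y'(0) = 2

General solution: y = e^x(C₁cos(x) + C₂sin(x))
Complex roots r = 1 ± i
Applying ICs: C₁ = 0, C₂ = 2
Particular solution: y = e^x(2sin(x))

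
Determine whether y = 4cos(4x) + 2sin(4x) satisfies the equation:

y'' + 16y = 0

Verification:
y'' = -64cos(4x) - 32sin(4x)
y'' + 16y = 0 ✓

Yes, it is a solution.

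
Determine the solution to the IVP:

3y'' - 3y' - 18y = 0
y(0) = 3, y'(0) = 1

General solution: y = C₁e^(3x) + C₂e^(-2x)
Applying ICs: C₁ = 7/5, C₂ = 8/5
Particular solution: y = (7/5)e^(3x) + (8/5)e^(-2x)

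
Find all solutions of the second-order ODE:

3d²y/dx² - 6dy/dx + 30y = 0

Characteristic equation: 3r² - 6r + 30 = 0
Divide by 3: r² - 2r + 10 = 0
Roots: r = 1 ± 3i (complex conjugates)
General solution: y = e^x(C₁cos(3x) + C₂sin(3x))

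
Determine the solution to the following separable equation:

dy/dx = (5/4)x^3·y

Separating variables and integrating:
ln|y| = 5x^4/16 + C

General solution: y = Ce^(5x^4/16)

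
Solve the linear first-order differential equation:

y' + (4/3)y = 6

Using integrating factor method:

General solution: y = 9/2 + Ce^(-4x/3)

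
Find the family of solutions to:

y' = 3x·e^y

Separating variables and integrating:
-e^(-y) = 3x²/2 + C

General solution: y = -ln(C - 3x²/2)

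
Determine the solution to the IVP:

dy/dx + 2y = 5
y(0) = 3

General solution: y = 5/2 + Ce^(-2x)
Applying y(0) = 3: C = 3 - 5/2 = 1/2
Particular solution: y = 5/2 + (1/2)e^(-2x)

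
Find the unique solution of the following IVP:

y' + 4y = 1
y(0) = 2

General solution: y = 1/4 + Ce^(-4x)
Applying y(0) = 2: C = 2 - 1/4 = 7/4
Particular solution: y = 1/4 + (7/4)e^(-4x)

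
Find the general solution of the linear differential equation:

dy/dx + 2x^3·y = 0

Using integrating factor method:

General solution: y = Ce^(-x^4/2)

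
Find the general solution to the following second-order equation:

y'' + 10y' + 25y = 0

Characteristic equation: r² + 10r + 25 = 0
Factored: (r + 5)² = 0
Repeated root: r = -5
General solution: y = (C₁ + C₂x)e^(-5x)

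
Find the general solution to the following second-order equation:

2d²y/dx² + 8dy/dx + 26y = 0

Characteristic equation: 2r² + 8r + 26 = 0
Divide by 2: r² + 4r + 13 = 0
Roots: r = -2 ± 3i (complex conjugates)
General solution: y = e^(-2x)(C₁cos(3x) + C₂sin(3x))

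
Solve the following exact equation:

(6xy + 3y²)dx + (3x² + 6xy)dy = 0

Verify exactness: ∂M/∂y = ∂N/∂x ✓
Find F(x,y) such that ∂F/∂x = M, ∂F/∂y = N
Solution: 3x²y + 3xy² = C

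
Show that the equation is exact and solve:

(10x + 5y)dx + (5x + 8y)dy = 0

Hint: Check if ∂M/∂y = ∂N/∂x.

Verify exactness: ∂M/∂y = ∂N/∂x ✓
Find F(x,y) such that ∂F/∂x = M, ∂F/∂y = N
Solution: 5x² + 5xy + 4y² = C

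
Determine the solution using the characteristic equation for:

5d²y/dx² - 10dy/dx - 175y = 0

Characteristic equation: 5r² - 10r - 175 = 0
Divide by 5: r² - 2r - 35 = 0
Roots: r = 7, -5 (distinct real)
General solution: y = C₁e^(7x) + C₂e^(-5x)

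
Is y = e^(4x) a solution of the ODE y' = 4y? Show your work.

Verification:
y = e^(4x)
y' = 4e^(4x)
4y = 4e^(4x)
y' = 4y ✓

Yes, it is a solution.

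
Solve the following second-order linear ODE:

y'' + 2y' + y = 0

Characteristic equation: r² + 2r + 1 = 0
Factored: (r + 1)² = 0
Repeated root: r = -1
General solution: y = (C₁ + C₂x)e^(-x)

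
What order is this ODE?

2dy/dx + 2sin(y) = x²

The order is 1 (highest derivative is of order 1).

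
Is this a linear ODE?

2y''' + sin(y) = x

No. Nonlinear (sin(y) is nonlinear in y)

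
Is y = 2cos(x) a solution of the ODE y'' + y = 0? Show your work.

Verification:
y'' = -2cos(x)
y'' + y = 0 ✓

Yes, it is a solution.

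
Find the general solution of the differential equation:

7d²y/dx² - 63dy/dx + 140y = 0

Characteristic equation: 7r² - 63r + 140 = 0
Divide by 7: r² - 9r + 20 = 0
Roots: r = 4, 5 (distinct real)
General solution: y = C₁e^(4x) + C₂e^(5x)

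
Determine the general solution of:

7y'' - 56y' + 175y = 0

Characteristic equation: 7r² - 56r + 175 = 0
Divide by 7: r² - 8r + 25 = 0
Roots: r = 4 ± 3i (complex conjugates)
General solution: y = e^(4x)(C₁cos(3x) + C₂sin(3x))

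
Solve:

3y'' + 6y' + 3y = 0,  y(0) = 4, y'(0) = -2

General solution: y = (C₁ + C₂x)e^(-x)
Repeated root r = -1
Applying ICs: C₁ = 4, C₂ = 2
Particular solution: y = (4 + 2x)e^(-x)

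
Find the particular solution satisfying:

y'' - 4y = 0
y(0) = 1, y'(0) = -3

General solution: y = C₁e^(2x) + C₂e^(-2x)
Applying ICs: C₁ = -1/4, C₂ = 5/4
Particular solution: y = -(1/4)e^(2x) + (5/4)e^(-2x)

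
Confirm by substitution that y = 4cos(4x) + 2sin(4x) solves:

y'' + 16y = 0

Verification:
y'' = -64cos(4x) - 32sin(4x)
y'' + 16y = 0 ✓

Yes, it is a solution.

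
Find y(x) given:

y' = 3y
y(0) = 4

General solution: y = Ce^(3x)
Applying IC y(0) = 4:
Particular solution: y = 4e^(3x)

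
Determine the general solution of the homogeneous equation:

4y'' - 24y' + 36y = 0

Characteristic equation: 4r² - 24r + 36 = 0
Divide by 4: r² - 6r + 9 = 0
Factored: (r - 3)² = 0
Repeated root: r = 3
General solution: y = (C₁ + C₂x)e^(3x)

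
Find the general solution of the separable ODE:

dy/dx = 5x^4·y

Separating variables and integrating:
ln|y| = x^5 + C

General solution: y = Ce^(x^5)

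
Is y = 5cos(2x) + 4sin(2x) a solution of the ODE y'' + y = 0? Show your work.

Verification:
y'' = -20cos(2x) - 16sin(2x)
y'' + y ≠ 0 (frequency mismatch: got 4 instead of 1)

No, it is not a solution.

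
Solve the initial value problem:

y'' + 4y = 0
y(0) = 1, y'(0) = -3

General solution: y = C₁cos(2x) + C₂sin(2x)
Complex roots r = ±2i
Applying ICs: C₁ = 1, C₂ = -3/2
Particular solution: y = cos(2x) - (3/2)sin(2x)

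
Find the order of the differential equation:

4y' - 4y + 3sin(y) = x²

The order is 1 (highest derivative is of order 1).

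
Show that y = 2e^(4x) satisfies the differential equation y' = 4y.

Verification:
y = 2e^(4x)
y' = 8e^(4x)
4y = 8e^(4x)
y' = 4y ✓

Yes, it is a solution.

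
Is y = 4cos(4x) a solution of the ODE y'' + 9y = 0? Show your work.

Verification:
y'' = -64cos(4x)
y'' + 9y ≠ 0 (frequency mismatch: got 16 instead of 9)

No, it is not a solution.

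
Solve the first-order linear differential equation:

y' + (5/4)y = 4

Using integrating factor method:

General solution: y = 16/5 + Ce^(-5x/4)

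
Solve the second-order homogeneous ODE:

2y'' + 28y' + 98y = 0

Characteristic equation: 2r² + 28r + 98 = 0
Divide by 2: r² + 14r + 49 = 0
Factored: (r + 7)² = 0
Repeated root: r = -7
General solution: y = (C₁ + C₂x)e^(-7x)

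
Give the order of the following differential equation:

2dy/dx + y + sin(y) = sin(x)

The order is 1 (highest derivative is of order 1).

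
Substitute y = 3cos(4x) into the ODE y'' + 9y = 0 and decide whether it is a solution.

Verification:
y'' = -48cos(4x)
y'' + 9y ≠ 0 (frequency mismatch: got 16 instead of 9)

No, it is not a solution.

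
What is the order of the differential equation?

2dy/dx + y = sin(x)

The order is 1 (highest derivative is of order 1).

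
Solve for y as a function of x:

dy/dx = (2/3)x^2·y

Separating variables and integrating:
ln|y| = 2x^3/9 + C

General solution: y = Ce^(2x^3/9)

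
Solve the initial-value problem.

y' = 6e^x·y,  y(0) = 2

General solution: y = Ce^(6e^x)
Applying IC y(0) = 2:
Particular solution: y = 2e^(6(e^x - 1))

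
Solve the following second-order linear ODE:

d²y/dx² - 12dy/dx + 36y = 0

Characteristic equation: r² - 12r + 36 = 0
Factored: (r - 6)² = 0
Repeated root: r = 6
General solution: y = (C₁ + C₂x)e^(6x)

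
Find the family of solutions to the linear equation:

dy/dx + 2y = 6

Using integrating factor method:

General solution: y = 3 + Ce^(-2x)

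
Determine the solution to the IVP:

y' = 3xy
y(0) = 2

General solution: y = Ce^(3x²/2)
Applying IC y(0) = 2:
Particular solution: y = 2e^(3x²/2)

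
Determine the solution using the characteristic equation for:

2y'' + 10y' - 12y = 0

Characteristic equation: 2r² + 10r - 12 = 0
Divide by 2: r² + 5r - 6 = 0
Roots: r = 1, -6 (distinct real)
General solution: y = C₁e^x + C₂e^(-6x)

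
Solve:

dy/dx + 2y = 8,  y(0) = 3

General solution: y = 4 + Ce^(-2x)
Applying y(0) = 3: C = 3 - 4 = -1
Particular solution: y = 4 - e^(-2x)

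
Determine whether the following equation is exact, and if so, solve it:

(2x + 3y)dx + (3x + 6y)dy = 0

Verify exactness: ∂M/∂y = ∂N/∂x ✓
Find F(x,y) such that ∂F/∂x = M, ∂F/∂y = N
Solution: x² + 3xy + 3y² = C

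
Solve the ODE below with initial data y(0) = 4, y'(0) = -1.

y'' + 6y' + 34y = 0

General solution: y = e^(-3x)(C₁cos(5x) + C₂sin(5x))
Complex roots r = -3 ± 5i
Applying ICs: C₁ = 4, C₂ = 11/5
Particular solution: y = e^(-3x)(4cos(5x) + (11/5)sin(5x))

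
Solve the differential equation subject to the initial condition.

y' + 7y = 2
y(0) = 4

General solution: y = 2/7 + Ce^(-7x)
Applying y(0) = 4: C = 4 - 2/7 = 26/7
Particular solution: y = 2/7 + (26/7)e^(-7x)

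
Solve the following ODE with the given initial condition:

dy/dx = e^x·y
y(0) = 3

General solution: y = Ce^(e^x)
Applying IC y(0) = 3:
Particular solution: y = 3e^(e^x - 1)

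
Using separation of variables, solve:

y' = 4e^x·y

Separating variables and integrating:
ln|y| = 4e^x + C

General solution: y = Ce^(4e^x)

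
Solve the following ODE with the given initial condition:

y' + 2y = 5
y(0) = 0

General solution: y = 5/2 + Ce^(-2x)
Applying y(0) = 0: C = 0 - 5/2 = -5/2
Particular solution: y = 5/2 - (5/2)e^(-2x)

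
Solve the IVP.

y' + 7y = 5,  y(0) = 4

General solution: y = 5/7 + Ce^(-7x)
Applying y(0) = 4: C = 4 - 5/7 = 23/7
Particular solution: y = 5/7 + (23/7)e^(-7x)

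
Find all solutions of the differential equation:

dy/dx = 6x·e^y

Separating variables and integrating:
-e^(-y) = 3x² + C

General solution: y = -ln(C - 3x²)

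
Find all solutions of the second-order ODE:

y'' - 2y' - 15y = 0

Characteristic equation: r² - 2r - 15 = 0
Roots: r = 5, -3 (distinct real)
General solution: y = C₁e^(5x) + C₂e^(-3x)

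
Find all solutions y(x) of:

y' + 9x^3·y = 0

Using integrating factor method:

General solution: y = Ce^(-9x^4/4)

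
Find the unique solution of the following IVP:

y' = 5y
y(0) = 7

General solution: y = Ce^(5x)
Applying IC y(0) = 7:
Particular solution: y = 7e^(5x)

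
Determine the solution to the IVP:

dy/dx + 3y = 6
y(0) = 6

General solution: y = 2 + Ce^(-3x)
Applying y(0) = 6: C = 6 - 2 = 4
Particular solution: y = 2 + 4e^(-3x)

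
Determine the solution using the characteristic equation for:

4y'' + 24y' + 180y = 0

Characteristic equation: 4r² + 24r + 180 = 0
Divide by 4: r² + 6r + 45 = 0
Roots: r = -3 ± 6i (complex conjugates)
General solution: y = e^(-3x)(C₁cos(6x) + C₂sin(6x))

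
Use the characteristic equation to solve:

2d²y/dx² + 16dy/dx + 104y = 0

Characteristic equation: 2r² + 16r + 104 = 0
Divide by 2: r² + 8r + 52 = 0
Roots: r = -4 ± 6i (complex conjugates)
General solution: y = e^(-4x)(C₁cos(6x) + C₂sin(6x))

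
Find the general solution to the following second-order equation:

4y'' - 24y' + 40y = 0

Characteristic equation: 4r² - 24r + 40 = 0
Divide by 4: r² - 6r + 10 = 0
Roots: r = 3 ± i (complex conjugates)
General solution: y = e^(3x)(C₁cos(x) + C₂sin(x))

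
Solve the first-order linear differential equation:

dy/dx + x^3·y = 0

Using integrating factor method:

General solution: y = Ce^(-x^4/4)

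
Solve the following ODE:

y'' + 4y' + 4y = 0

Characteristic equation: r² + 4r + 4 = 0
Factored: (r + 2)² = 0
Repeated root: r = -2
General solution: y = (C₁ + C₂x)e^(-2x)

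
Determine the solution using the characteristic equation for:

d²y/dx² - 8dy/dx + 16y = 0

Characteristic equation: r² - 8r + 16 = 0
Factored: (r - 4)² = 0
Repeated root: r = 4
General solution: y = (C₁ + C₂x)e^(4x)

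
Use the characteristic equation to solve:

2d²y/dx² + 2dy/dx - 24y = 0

Characteristic equation: 2r² + 2r - 24 = 0
Divide by 2: r² + r - 12 = 0
Roots: r = 3, -4 (distinct real)
General solution: y = C₁e^(3x) + C₂e^(-4x)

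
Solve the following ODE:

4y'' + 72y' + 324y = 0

Characteristic equation: 4r² + 72r + 324 = 0
Divide by 4: r² + 18r + 81 = 0
Factored: (r + 9)² = 0
Repeated root: r = -9
General solution: y = (C₁ + C₂x)e^(-9x)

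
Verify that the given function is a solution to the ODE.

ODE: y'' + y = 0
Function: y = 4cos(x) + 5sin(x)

Verification:
y'' = -4cos(x) - 5sin(x)
y'' + y = 0 ✓

Yes, it is a solution.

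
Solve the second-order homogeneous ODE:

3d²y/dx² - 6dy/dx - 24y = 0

Characteristic equation: 3r² - 6r - 24 = 0
Divide by 3: r² - 2r - 8 = 0
Roots: r = 4, -2 (distinct real)
General solution: y = C₁e^(4x) + C₂e^(-2x)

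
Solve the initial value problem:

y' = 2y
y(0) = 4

General solution: y = Ce^(2x)
Applying IC y(0) = 4:
Particular solution: y = 4e^(2x)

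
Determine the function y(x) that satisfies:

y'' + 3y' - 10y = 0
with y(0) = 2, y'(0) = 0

General solution: y = C₁e^(2x) + C₂e^(-5x)
Applying ICs: C₁ = 10/7, C₂ = 4/7
Particular solution: y = (10/7)e^(2x) + (4/7)e^(-5x)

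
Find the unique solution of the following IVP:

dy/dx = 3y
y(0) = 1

General solution: y = Ce^(3x)
Applying IC y(0) = 1:
Particular solution: y = e^(3x)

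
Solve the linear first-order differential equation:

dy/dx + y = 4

Using integrating factor method:

General solution: y = 4 + Ce^(-x)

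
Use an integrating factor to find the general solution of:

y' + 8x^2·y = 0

Using integrating factor method:

General solution: y = Ce^(-8x^3/3)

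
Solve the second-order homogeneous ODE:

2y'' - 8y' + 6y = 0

Characteristic equation: 2r² - 8r + 6 = 0
Divide by 2: r² - 4r + 3 = 0
Roots: r = 3, 1 (distinct real)
General solution: y = C₁e^(3x) + C₂e^x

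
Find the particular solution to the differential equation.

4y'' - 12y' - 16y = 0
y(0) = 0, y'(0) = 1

General solution: y = C₁e^(4x) + C₂e^(-x)
Applying ICs: C₁ = 1/5, C₂ = -1/5
Particular solution: y = (1/5)e^(4x) - (1/5)e^(-x)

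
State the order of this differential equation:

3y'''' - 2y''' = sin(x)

The order is 4 (highest derivative is of order 4).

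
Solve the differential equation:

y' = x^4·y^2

Separating variables and integrating:
-1/y = x^5/5 + C

General solution: y^-1 = (-1/5)x^5 + C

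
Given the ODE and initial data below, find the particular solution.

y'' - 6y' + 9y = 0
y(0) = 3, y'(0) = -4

General solution: y = (C₁ + C₂x)e^(3x)
Repeated root r = 3
Applying ICs: C₁ = 3, C₂ = -13
Particular solution: y = (3 - 13x)e^(3x)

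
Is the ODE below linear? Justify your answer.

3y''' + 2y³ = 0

No. Nonlinear (y³ term)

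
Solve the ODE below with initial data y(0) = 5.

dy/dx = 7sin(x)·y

General solution: y = Ce^(-7cos(x))
Applying IC y(0) = 5:
Particular solution: y = 5e^(7(1-cos(x)))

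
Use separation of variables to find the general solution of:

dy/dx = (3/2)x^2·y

Separating variables and integrating:
ln|y| = x^3/2 + C

General solution: y = Ce^(x^3/2)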